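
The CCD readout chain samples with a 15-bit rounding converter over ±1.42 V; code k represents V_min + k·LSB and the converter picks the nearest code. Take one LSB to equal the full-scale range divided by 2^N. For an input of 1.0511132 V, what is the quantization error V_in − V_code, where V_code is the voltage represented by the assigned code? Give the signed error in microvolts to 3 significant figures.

−19.6 µV

Range = 1.42 − (-1.42) = 2.84 V. LSB = 2.84 V / 2^15 ≈ 86.67 µV.
(V_in − V_min)/LSB = (1.0511132 − (-1.42)) × 32768/2.84 = 28511.7737 → nearest code k = 28512.
V_code = V_min + k × range/2^15 = -1.42 + 28512 × 2.84/32768 = 1.0511328125 V.
e = 1.0511132 − (1.0511328125) = −19.6 µV.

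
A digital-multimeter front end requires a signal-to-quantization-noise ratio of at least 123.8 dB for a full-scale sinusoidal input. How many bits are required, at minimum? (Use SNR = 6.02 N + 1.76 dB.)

21 bits

Required N = ⌈(123.8 − 1.76)/6.02⌉ = ⌈20.272⌉ = 21.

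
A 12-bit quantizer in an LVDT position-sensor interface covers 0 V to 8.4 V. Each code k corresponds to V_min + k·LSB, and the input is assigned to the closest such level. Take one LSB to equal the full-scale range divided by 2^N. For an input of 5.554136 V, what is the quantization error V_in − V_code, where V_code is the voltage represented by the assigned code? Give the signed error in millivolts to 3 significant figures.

+0.620 mV

Span = 8.4 V. LSB = 8.4 V / 2^12 ≈ 2.051 mV.
(V_in − V_min)/LSB = (5.554136 − (0)) × 4096/8.4 = 2708.3025 → nearest code k = 2708.
Reconstructed level: 0 + 2708 × 8.4/4096 V = 5.553515625 V.
e = 5.554136 − (5.553515625) = +0.620 mV.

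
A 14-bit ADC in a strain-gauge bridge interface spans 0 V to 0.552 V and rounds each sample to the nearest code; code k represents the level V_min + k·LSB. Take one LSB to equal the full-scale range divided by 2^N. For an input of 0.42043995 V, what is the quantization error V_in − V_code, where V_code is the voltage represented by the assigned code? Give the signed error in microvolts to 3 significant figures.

+4.89 µV

V_FS = 0.552 V. LSB = 0.552 V / 2^14 ≈ 33.69 µV.
(V_in − V_min)/LSB = (0.42043995 − (0)) × 16384/0.552 = 12479.1452 → nearest code k = 12479.
V_code = V_min + k × range/2^14 = 0 + 12479 × 0.552/16384 = 0.42043505859 V.
e = 0.42043995 − (0.42043505859) = +4.89 µV.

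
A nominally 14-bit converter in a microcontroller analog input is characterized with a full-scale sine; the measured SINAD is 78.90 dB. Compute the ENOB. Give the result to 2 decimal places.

(78.90 − 1.76) / 6.02 = 77.14/6.02 = 12.8140 effective bits.

12.81 bits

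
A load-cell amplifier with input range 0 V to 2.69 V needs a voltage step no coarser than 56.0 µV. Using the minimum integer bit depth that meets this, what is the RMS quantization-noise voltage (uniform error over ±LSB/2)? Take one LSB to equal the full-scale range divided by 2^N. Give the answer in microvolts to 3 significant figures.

11.8 µV

Full-scale range = 2.69 V.
Required number of levels: 2.69/56.0 µV = 48036; smallest N with 2^N ≥ that is 16.
Step size = 2.69/65536 V = 41.046 µV.
σ_q = LSB/√12 = 41.046 µV/3.4641 = 11.8 µV.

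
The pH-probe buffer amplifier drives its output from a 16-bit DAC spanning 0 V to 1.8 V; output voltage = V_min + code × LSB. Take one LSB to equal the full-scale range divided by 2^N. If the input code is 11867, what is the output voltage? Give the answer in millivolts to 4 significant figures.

V_FS = 1.8 V. LSB = 1.8 V / 2^16.
V_out = 0 + 11867 × (1.8/65536) V
      = 0 V + 0.325937 V = 0.325937 V.

325.9 mV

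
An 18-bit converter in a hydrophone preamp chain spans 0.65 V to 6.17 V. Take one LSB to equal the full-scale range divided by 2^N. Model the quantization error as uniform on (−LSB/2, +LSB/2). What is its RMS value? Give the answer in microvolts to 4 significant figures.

Range = 6.17 − (0.65) = 5.52 V.
One LSB is 5.52 V / 262144 = 21.0571 µV.
RMS of a uniform error over width LSB is LSB/√12 = 6.079 µV.

6.079 µV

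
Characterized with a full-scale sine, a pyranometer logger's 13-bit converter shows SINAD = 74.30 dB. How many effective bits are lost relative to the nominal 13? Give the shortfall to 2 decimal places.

0.95 bits

N_eff = (74.30 − 1.76)/6.02 = 12.0498 bits.
Shortfall = 13 − 12.0498 = 0.9502 bits.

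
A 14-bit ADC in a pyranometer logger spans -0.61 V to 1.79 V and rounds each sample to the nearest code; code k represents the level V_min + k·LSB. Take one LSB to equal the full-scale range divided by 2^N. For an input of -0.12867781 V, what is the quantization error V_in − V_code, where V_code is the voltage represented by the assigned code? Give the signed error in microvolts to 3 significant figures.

−25.5 µV

Span: 1.79 V − (-0.61 V) = 2.4 V. LSB = 2.4 V / 2^14 ≈ 146.5 µV.
Position in LSBs: (-0.12867781 − (-0.61)) × 16384/2.4 = 3285.8262; rounding gives k = 3286.
V_code = -0.61 + (3286/16384) × 2.4 = -0.12865234375 V.
Error = V_in − V_code = -0.12867781 − (-0.12865234375) = −25.5 µV.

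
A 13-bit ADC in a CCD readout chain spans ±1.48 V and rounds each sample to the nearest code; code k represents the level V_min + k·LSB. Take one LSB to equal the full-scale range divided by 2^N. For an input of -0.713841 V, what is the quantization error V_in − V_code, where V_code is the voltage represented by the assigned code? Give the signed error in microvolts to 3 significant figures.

+143 µV

Range = 1.48 − (-1.48) = 2.96 V. LSB = 2.96 V / 2^13 ≈ 361.3 µV.
(-0.713841 − (-1.48)) / LSB = 0.766159 × 8192/2.96 = 2120.3968. Nearest integer: k = 2120.
V_code = V_min + k × range/2^13 = -1.48 + 2120 × 2.96/8192 = -0.7139843750 V.
Error = V_in − V_code = -0.713841 − (-0.7139843750) = +143 µV.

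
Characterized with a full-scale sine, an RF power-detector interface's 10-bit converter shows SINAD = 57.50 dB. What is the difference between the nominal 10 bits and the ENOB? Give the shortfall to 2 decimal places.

0.74 bits

N_eff = (57.50 − 1.76)/6.02 = 9.2591 bits.
Lost resolution: 10 − 9.2591 = 0.7409 bits.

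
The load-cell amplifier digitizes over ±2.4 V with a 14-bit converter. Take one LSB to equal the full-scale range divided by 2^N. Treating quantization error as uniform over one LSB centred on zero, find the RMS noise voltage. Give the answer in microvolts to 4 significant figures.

Full-scale range = 2.4 V − (-2.4 V) = 4.8 V.
LSB = 4.8 V / 2^14 = 292.969 µV.
For a uniform distribution on [−LSB/2, +LSB/2], V_rms = LSB/√12 = 292.969 µV/3.4641 = 84.57 µV.

84.57 µV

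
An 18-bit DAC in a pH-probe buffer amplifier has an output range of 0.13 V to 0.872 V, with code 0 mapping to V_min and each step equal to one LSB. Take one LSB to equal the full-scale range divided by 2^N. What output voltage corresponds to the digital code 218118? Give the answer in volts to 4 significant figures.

The full-scale span is 0.872 − (0.13) = 0.742 V. LSB = 0.742 V / 2^18.
Output = V_min + (218118/262144) × range = 0.13 + 0.832054 × 0.742 V
      = 0.13 + 0.617384 = 0.747384 V.

0.7474 V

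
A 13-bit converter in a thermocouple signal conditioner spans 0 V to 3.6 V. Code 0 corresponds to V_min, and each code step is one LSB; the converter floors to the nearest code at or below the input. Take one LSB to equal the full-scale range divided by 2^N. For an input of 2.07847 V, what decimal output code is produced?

4729

Span = 3.6 V. LSB = 3.6 V / 2^13 ≈ 439.5 µV.
(V_in − V_min) × 2^13/range = (2.07847 − (0)) × 8192/3.6 = 4729.674.
Floor → code = 4729.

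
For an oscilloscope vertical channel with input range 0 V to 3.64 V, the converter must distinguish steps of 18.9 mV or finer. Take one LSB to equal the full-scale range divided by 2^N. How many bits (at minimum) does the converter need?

8 bits

Range is 3.64 V.
Levels needed ≥ 3.64/18.9 mV = 192.6. 2^8 = 256 suffices, so N_min = 8.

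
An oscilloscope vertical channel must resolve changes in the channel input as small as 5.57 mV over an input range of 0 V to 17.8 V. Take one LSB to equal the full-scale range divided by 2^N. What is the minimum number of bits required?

12 bits

V_FS = 17.8 V.
Levels needed ≥ 17.8/5.57 mV = 3196. 2^12 = 4096 suffices, so N_min = 12.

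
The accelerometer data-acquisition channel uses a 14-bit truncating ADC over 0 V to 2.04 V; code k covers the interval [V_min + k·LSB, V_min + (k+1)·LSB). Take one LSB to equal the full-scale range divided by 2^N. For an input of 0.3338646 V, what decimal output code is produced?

V_FS = 2.04 V. LSB = 2.04 V / 2^14 ≈ 124.5 µV.
(V_in − V_min) × 2^14/range = (0.3338646 − (0)) × 16384/2.04 = 2681.391.
Floor → code = 2681.

2681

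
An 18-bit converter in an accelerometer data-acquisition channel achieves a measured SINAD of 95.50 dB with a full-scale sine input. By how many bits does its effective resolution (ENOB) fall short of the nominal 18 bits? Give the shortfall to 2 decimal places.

2.43 bits

ENOB = (SINAD − 1.76)/6.02 = (95.50 − 1.76)/6.02 = 15.5714 bits.
18 − 15.5714 = 2.43 bits below nominal.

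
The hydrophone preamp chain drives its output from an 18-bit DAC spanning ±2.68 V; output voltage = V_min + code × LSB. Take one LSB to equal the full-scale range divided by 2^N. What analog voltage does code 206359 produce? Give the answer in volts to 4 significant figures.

1.539 V

Range = 2.68 − (-2.68) = 5.36 V. LSB = 5.36 V / 2^18.
Output = V_min + (206359/262144) × range = -2.68 + 0.787197 × 5.36 V
      = -2.68 V + 4.21938 V = 1.53938 V.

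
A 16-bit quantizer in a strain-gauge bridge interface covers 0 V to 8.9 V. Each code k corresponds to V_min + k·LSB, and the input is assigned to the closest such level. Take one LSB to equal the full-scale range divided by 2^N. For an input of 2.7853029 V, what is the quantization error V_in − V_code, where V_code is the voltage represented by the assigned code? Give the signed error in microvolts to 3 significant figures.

−21.2 µV

Span = 8.9 V. LSB = 8.9 V / 2^16 ≈ 135.8 µV.
(V_in − V_min)/LSB = (2.7853029 − (0)) × 65536/8.9 = 20509.8439 → nearest code k = 20510.
V_code = V_min + k × range/2^16 = 0 + 20510 × 8.9/65536 = 2.7853240967 V.
V_in − V_code = 2.7853029 − (2.7853240967) = −21.2 µV.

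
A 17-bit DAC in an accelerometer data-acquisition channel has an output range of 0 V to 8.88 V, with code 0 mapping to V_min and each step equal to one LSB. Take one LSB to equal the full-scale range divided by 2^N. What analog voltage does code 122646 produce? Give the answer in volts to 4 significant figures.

V_FS = 8.88 V. LSB = 8.88 V / 2^17.
V_out = 0 + 122646 × (8.88/131072) V
      = 0 V + 8.30915 V = 8.30915 V.

8.309 V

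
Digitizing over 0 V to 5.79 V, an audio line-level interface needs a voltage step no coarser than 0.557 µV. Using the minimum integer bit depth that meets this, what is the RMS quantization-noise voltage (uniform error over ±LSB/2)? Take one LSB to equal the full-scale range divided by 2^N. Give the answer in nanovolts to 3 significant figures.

V_FS = 5.79 V.
5.79 V / 0.557 µV = 1.039e7. Since 2^23 = 8388608 and 2^24 = 16777216, N = 24.
Step size = 5.79/16777216 V = 345.11 nV.
RMS noise = LSB/√12 = 99.6 nV.

99.6 nV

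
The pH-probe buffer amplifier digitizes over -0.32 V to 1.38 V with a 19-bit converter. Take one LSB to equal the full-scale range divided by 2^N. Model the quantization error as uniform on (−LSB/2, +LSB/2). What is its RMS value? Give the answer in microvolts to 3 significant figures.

0.936 µV

Span: 1.38 V − (-0.32 V) = 1.7 V.
LSB = 1.7 V / 2^19 = 3.2425 µV.
For a uniform distribution on [−LSB/2, +LSB/2], V_rms = LSB/√12 = 3.2425 µV/3.4641 = 0.936 µV.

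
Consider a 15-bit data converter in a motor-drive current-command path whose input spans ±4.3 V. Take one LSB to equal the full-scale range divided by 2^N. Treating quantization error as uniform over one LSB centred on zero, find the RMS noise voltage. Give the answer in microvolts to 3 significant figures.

Full-scale range = 4.3 V − (-4.3 V) = 8.6 V.
LSB = 8.6 V ÷ 2^15 = 8.6/32768 V = 262.45 µV.
RMS of a uniform error over width LSB is LSB/√12 = 75.8 µV.

75.8 µV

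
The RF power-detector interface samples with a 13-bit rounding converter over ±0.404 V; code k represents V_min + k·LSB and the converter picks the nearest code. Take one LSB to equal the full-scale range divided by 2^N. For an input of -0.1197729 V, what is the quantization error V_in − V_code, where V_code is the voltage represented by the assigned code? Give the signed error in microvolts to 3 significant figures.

Range = 0.404 − (-0.404) = 0.808 V. LSB = 0.808 V / 2^13 ≈ 98.63 µV.
(-0.1197729 − (-0.404)) / LSB = 0.2842271 × 8192/0.808 = 2881.6688. Nearest integer: k = 2882.
Reconstructed level: -0.404 + 2882 × 0.808/8192 V = -0.1197402344 V.
V_in − V_code = -0.1197729 − (-0.1197402344) = −32.7 µV.

−32.7 µV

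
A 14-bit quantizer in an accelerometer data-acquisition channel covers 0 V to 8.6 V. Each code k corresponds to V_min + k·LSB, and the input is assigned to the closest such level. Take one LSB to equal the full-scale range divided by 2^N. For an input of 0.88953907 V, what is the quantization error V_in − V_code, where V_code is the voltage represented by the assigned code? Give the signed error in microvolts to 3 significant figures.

−170 µV

Range is 8.6 V. LSB = 8.6 V / 2^14 ≈ 0.5249 mV.
(0.88953907 − (0)) / LSB = 0.88953907 × 16384/8.6 = 1694.6754. Nearest integer: k = 1695.
Reconstructed level: 0 + 1695 × 8.6/16384 V = 0.88970947266 V.
Error = V_in − V_code = 0.88953907 − (0.88970947266) = −170 µV.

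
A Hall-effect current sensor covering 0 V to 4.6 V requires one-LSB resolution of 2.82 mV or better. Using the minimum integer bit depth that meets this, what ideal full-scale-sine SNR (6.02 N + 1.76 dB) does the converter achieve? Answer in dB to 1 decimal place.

68.0 dB

V_FS = 4.6 V.
Need 2^N ≥ 4.6 V / 2.82 mV = 1631 → N_min = 11.
Ideal SNR at N = 11: 6.02·11 + 1.76 = 68.0 dB.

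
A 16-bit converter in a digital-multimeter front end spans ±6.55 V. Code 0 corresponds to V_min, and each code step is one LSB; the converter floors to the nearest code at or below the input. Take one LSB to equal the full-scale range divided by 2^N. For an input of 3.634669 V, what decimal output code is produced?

50951

The full-scale span is 6.55 − (-6.55) = 13.1 V. LSB = 13.1 V / 2^16 ≈ 199.9 µV.
V_in − V_min = 3.634669 − (-6.55) = 10.184669 V.
Divide by LSB: 10.184669 × 65536/13.1 = 50951.3334.
Truncating gives code 50951.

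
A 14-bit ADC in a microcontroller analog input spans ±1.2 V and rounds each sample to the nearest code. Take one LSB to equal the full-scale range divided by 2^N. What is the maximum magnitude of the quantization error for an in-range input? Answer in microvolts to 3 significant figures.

Span: 1.2 V − (-1.2 V) = 2.4 V.
LSB = 2.4 V / 2^14 = 146.48 µV.
Worst-case error for round-to-nearest is half an LSB: 73.2 µV.

73.2 µV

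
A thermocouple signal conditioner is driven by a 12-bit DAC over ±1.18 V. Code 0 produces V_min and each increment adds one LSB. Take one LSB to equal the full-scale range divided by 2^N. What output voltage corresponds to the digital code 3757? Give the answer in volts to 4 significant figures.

Full-scale range = 1.18 V − (-1.18 V) = 2.36 V. LSB = 2.36 V / 2^12.
V_out = V_min + code × LSB = -1.18 V + 3757 × 2.36 V / 4096
      = -1.18 V + 2.16468 V = 0.984678 V.

0.9847 V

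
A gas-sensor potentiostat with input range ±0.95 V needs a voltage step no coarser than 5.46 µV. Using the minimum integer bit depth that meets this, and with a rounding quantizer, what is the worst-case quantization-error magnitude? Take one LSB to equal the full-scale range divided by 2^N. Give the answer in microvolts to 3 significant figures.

The full-scale span is 0.95 − (-0.95) = 1.9 V.
Need 2^N ≥ 1.9 V / 5.46 µV = 348000 → N_min = 19.
LSB = 1.9 V / 2^19 = 3.6240 µV.
Max error for round-to-nearest is LSB/2 = 1.81 µV.

1.81 µV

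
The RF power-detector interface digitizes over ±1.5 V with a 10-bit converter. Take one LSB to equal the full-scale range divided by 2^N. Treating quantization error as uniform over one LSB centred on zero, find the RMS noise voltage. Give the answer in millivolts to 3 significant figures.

0.846 mV

Range = 1.5 − (-1.5) = 3 V.
One LSB is 3 V / 1024 = 2.9297 mV.
For a uniform distribution on [−LSB/2, +LSB/2], V_rms = LSB/√12 = 2.9297 mV/3.4641 = 0.846 mV.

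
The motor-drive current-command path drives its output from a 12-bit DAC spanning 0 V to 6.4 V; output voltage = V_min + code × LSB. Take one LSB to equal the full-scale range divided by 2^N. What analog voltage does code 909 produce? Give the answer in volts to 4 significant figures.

Full-scale range = 6.4 V. LSB = 6.4 V / 2^12.
V_out = 0 + 909 × (6.4/4096) V
      = 0 V + 1.42031 V = 1.42031 V.

1.420 V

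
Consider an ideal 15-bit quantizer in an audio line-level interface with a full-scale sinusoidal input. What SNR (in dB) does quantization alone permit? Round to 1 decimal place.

92.1 dB

Ideal quantization SNR: 6.02 × 15 + 1.76 dB = 92.1 dB.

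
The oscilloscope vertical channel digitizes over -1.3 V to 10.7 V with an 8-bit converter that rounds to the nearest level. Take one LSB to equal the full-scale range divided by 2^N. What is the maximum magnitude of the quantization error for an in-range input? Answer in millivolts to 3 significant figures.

The full-scale span is 10.7 − (-1.3) = 12 V.
LSB = 12 V ÷ 2^8 = 12/256 V = 46.875 mV.
A rounding quantizer has |error| ≤ LSB/2 = 23.4 mV.

23.4 mV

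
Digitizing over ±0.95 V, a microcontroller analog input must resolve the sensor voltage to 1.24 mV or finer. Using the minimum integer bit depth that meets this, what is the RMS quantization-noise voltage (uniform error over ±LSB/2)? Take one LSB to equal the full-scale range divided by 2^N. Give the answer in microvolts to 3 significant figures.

Range = 0.95 − (-0.95) = 1.9 V.
Required number of levels: 1.9/1.24 mV = 1532.3; smallest N with 2^N ≥ that is 11.
Step size = 1.9/2048 V = 0.92773 mV.
V_rms = LSB/√12 = 268 µV.

268 µV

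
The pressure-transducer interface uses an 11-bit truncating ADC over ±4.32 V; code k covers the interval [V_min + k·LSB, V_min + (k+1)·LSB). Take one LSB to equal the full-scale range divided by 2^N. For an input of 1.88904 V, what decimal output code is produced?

Full-scale range = 4.32 V − (-4.32 V) = 8.64 V. LSB = 8.64 V / 2^11 ≈ 4.219 mV.
code = ⌊(V_in − V_min)/LSB⌋ = ⌊(V_in − V_min) × 2^11 / range⌋
     = ⌊(1.88904 − (-4.32)) × 2048 / 8.64⌋ = ⌊6.20904 × 2048/8.64⌋
     = ⌊1471.772⌋ = 1471.

1471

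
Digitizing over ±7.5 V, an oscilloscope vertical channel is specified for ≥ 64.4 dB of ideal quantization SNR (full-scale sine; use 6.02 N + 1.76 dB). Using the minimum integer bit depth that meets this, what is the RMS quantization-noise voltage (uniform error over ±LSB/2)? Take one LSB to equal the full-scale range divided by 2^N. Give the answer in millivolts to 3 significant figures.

2.11 mV

Span: 7.5 V − (-7.5 V) = 15 V.
Required N = ⌈(64.4 − 1.76)/6.02⌉ = ⌈10.405⌉ = 11.
One LSB is 15 V / 2048 = 7.3242 mV.
V_rms = LSB/√12 = 2.11 mV.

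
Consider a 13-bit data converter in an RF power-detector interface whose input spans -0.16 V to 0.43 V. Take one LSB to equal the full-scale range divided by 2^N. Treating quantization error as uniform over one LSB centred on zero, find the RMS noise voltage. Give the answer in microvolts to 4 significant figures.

20.79 µV

Range = 0.43 − (-0.16) = 0.59 V.
Step size = 0.59/8192 V = 72.0215 µV.
RMS of a uniform error over width LSB is LSB/√12 = 20.79 µV.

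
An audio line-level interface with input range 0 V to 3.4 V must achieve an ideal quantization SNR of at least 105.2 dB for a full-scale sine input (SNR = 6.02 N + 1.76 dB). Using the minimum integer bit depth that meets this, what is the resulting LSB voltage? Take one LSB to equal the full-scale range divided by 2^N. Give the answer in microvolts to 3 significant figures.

V_FS = 3.4 V.
Required N = ⌈(105.2 − 1.76)/6.02⌉ = ⌈17.183⌉ = 18.
One LSB is 3.4 V / 262144 = 13.0 µV.

13.0 µV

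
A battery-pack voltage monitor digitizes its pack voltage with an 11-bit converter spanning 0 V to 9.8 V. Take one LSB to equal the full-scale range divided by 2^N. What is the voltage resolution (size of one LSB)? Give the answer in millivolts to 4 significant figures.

4.785 mV

Full-scale range = 9.8 V.
Number of codes = 2^11 = 2048.
LSB = 9.8 V / 2^11 = 4.785 mV.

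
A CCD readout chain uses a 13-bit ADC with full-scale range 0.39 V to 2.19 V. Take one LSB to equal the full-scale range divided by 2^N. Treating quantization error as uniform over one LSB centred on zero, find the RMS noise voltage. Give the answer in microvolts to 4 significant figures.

63.43 µV

Full-scale range = 2.19 V − (0.39 V) = 1.8 V.
LSB = 1.8 V ÷ 2^13 = 1.8/8192 V = 219.727 µV.
σ_q = LSB/√12 = 219.727 µV/3.4641 = 63.43 µV.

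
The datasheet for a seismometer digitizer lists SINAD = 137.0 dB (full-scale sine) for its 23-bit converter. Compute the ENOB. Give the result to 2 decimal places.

ENOB = (SINAD − 1.76) / 6.02 = (137.0 − 1.76) / 6.02 = 135.24 / 6.02 = 22.4651.

22.47 bits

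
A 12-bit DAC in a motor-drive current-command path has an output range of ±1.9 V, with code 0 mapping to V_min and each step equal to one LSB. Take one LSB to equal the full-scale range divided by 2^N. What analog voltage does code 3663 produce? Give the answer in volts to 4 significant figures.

Span: 1.9 V − (-1.9 V) = 3.8 V. LSB = 3.8 V / 2^12.
Output = V_min + (3663/4096) × range = -1.9 + 0.894287 × 3.8 V
      = -1.9 V + 3.39829 V = 1.49829 V.

1.498 V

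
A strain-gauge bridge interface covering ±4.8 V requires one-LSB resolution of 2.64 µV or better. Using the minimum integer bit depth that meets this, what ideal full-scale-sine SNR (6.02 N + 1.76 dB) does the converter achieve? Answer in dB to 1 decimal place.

The full-scale span is 4.8 − (-4.8) = 9.6 V.
Levels needed ≥ 9.6/2.64 µV = 3.636e6. 2^22 = 4194304 suffices, so N_min = 22.
Ideal SNR at N = 22: 6.02·22 + 1.76 = 134.2 dB.

134.2 dB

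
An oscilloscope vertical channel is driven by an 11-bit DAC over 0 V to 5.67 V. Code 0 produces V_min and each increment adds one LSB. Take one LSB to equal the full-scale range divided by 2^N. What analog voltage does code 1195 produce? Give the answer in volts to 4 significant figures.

3.308 V

Full-scale range = 5.67 V. LSB = 5.67 V / 2^11.
V_out = V_min + code × LSB = 0 V + 1195 × 5.67 V / 2048
      = 0 + 3.30842 = 3.30842 V.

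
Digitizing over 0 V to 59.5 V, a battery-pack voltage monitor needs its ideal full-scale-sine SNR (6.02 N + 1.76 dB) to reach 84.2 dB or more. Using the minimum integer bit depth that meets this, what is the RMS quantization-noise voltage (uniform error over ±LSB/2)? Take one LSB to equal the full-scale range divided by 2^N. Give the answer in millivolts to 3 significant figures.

1.05 mV

Full-scale range = 59.5 V.
N ≥ (84.2 − 1.76)/6.02 = 13.694 → N_min = 14.
LSB = 59.5 V ÷ 2^14 = 59.5/16384 V = 3.6316 mV.
V_rms = LSB/√12 = 1.05 mV.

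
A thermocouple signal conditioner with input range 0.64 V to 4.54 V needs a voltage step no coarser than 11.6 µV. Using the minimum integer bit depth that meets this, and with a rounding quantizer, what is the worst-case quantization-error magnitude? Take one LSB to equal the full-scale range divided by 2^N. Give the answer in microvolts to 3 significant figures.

The full-scale span is 4.54 − (0.64) = 3.9 V.
Required number of levels: 3.9/11.6 µV = 336210; smallest N with 2^N ≥ that is 19.
Step size = 3.9/524288 V = 7.4387 µV.
|e|_max = LSB/2 = 3.72 µV.

3.72 µV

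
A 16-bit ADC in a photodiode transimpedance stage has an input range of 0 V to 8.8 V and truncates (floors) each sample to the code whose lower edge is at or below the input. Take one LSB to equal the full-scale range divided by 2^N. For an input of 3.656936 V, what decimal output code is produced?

V_FS = 8.8 V. LSB = 8.8 V / 2^16 ≈ 134.3 µV.
V_in − V_min = 3.656936 − (0) = 3.656936 V.
Divide by LSB: 3.656936 × 65536/8.8 = 27234.1997.
Truncating gives code 27234.

27234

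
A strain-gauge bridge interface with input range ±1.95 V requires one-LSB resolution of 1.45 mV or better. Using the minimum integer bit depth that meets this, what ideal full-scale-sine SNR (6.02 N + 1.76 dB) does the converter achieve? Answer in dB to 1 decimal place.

74.0 dB

Span: 1.95 V − (-1.95 V) = 3.9 V.
3.9 V / 1.45 mV = 2690. Since 2^11 = 2048 and 2^12 = 4096, N = 12.
Ideal SNR at N = 12: 6.02·12 + 1.76 = 74.0 dB.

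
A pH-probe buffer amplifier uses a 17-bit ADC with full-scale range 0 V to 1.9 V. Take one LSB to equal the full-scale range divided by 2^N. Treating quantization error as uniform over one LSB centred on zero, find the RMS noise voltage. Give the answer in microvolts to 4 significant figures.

4.185 µV

Span = 1.9 V.
LSB = 1.9 V / 2^17 = 14.4958 µV.
For a uniform distribution on [−LSB/2, +LSB/2], V_rms = LSB/√12 = 14.4958 µV/3.4641 = 4.185 µV.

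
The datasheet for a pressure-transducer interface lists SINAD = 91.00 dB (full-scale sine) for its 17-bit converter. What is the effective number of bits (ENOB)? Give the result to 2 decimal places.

14.82 bits

(91.00 − 1.76) / 6.02 = 89.24/6.02 = 14.8239 effective bits.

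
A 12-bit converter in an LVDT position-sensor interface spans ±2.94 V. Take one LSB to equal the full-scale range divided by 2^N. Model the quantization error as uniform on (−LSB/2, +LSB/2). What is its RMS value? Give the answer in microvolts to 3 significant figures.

Span: 2.94 V − (-2.94 V) = 5.88 V.
LSB = 5.88 V ÷ 2^12 = 5.88/4096 V = 1.4355 mV.
RMS of a uniform error over width LSB is LSB/√12 = 414 µV.

414 µV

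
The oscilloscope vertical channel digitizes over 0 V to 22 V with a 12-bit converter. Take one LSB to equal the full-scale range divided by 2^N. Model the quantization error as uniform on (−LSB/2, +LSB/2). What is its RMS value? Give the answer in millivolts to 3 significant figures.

1.55 mV

Range is 22 V.
One LSB is 22 V / 4096 = 5.3711 mV.
For a uniform distribution on [−LSB/2, +LSB/2], V_rms = LSB/√12 = 5.3711 mV/3.4641 = 1.55 mV.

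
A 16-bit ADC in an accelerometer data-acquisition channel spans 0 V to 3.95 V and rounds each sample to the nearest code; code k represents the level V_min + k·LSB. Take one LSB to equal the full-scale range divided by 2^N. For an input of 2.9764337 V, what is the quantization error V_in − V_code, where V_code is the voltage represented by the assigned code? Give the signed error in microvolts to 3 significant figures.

+10.8 µV

V_FS = 3.95 V. LSB = 3.95 V / 2^16 ≈ 60.27 µV.
(2.9764337 − (0)) / LSB = 2.9764337 × 65536/3.95 = 49383.1795. Nearest integer: k = 49383.
V_code = 0 + (49383/65536) × 3.95 = 2.9764228821 V.
V_in − V_code = 2.9764337 − (2.9764228821) = +10.8 µV.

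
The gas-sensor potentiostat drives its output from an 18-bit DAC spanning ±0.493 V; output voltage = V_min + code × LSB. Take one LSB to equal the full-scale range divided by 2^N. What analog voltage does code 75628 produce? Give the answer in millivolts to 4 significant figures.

-208.5 mV

Span: 0.493 V − (-0.493 V) = 0.986 V. LSB = 0.986 V / 2^18.
V_out = V_min + code × LSB = -0.493 V + 75628 × 0.986 V / 262144
      = -0.493 V + 0.284459 V = -0.208541 V.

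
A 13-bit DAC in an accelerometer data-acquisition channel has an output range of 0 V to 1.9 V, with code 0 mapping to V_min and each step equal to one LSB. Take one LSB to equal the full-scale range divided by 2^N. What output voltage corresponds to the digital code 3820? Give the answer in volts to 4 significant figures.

Span = 1.9 V. LSB = 1.9 V / 2^13.
V_out = V_min + code × LSB = 0 V + 3820 × 1.9 V / 8192
      = 0 V + 0.885986 V = 0.885986 V.

0.8860 V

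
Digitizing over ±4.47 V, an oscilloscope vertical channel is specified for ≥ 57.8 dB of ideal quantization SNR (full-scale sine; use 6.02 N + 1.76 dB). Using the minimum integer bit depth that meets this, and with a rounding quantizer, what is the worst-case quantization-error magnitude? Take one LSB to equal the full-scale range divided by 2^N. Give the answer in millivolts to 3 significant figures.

4.37 mV

Full-scale range = 4.47 V − (-4.47 V) = 8.94 V.
Solving 6.02 N ≥ 57.8 − 1.76: N ≥ 9.309. Round up → N = 10.
LSB = 8.94 V ÷ 2^10 = 8.94/1024 V = 8.7305 mV.
Max error for round-to-nearest is LSB/2 = 4.37 mV.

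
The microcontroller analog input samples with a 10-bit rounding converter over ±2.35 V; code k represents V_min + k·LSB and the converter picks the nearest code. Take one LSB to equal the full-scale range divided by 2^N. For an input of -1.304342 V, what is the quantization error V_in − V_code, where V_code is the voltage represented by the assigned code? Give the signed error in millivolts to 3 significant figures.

Span: 2.35 V − (-2.35 V) = 4.7 V. LSB = 4.7 V / 2^10 ≈ 4.590 mV.
(V_in − V_min)/LSB = (-1.304342 − (-2.35)) × 1024/4.7 = 227.8200 → nearest code k = 228.
V_code = -2.35 + (228/1024) × 4.7 = -1.303515625 V.
Error = V_in − V_code = -1.304342 − (-1.303515625) = −0.826 mV.

−0.826 mV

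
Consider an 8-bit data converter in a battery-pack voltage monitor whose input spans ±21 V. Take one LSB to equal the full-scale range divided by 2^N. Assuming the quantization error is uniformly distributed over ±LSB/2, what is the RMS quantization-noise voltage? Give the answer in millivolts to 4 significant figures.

Span: 21 V − (-21 V) = 42 V.
Step size = 42/256 V = 164.063 mV.
RMS of a uniform error over width LSB is LSB/√12 = 47.36 mV.

47.36 mV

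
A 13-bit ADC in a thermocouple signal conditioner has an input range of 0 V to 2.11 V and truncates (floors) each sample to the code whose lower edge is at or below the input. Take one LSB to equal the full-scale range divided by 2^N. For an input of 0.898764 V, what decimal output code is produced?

Range is 2.11 V. LSB = 2.11 V / 2^13 ≈ 257.6 µV.
V_in − V_min = 0.898764 − (0) = 0.898764 V.
Divide by LSB: 0.898764 × 8192/2.11 = 3489.4193.
Truncating gives code 3489.

3489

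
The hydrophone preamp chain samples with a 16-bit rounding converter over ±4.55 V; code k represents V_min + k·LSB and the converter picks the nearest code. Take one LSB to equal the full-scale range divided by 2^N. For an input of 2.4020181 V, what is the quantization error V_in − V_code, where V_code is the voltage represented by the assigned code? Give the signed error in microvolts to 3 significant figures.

−34.2 µV

Range = 4.55 − (-4.55) = 9.1 V. LSB = 9.1 V / 2^16 ≈ 138.9 µV.
(2.4020181 − (-4.55)) / LSB = 6.9520181 × 65536/9.1 = 50066.7536. Nearest integer: k = 50067.
Reconstructed level: -4.55 + 50067 × 9.1/65536 V = 2.4020523071 V.
e = 2.4020181 − (2.4020523071) = −34.2 µV.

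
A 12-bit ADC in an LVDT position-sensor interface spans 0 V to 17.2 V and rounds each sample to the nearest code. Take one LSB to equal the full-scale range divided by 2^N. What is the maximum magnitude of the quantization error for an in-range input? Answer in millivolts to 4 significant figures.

V_FS = 17.2 V.
LSB = 17.2 V ÷ 2^12 = 17.2/4096 V = 4.19922 mV.
Worst-case error for round-to-nearest is half an LSB: 2.100 mV.

2.100 mV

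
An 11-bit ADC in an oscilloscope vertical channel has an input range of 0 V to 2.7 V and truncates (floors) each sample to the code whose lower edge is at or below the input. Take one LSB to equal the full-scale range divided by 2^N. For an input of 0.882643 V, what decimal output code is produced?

669

Span = 2.7 V. LSB = 2.7 V / 2^11 ≈ 1.318 mV.
(V_in − V_min) × 2^11/range = (0.882643 − (0)) × 2048/2.7 = 669.501.
Floor → code = 669.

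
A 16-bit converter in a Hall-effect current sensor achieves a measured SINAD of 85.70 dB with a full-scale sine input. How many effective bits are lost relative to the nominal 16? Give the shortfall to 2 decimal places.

2.06 bits

Effective bits = (85.70 − 1.76)/6.02 = 13.9435.
16 − 13.9435 = 2.06 bits below nominal.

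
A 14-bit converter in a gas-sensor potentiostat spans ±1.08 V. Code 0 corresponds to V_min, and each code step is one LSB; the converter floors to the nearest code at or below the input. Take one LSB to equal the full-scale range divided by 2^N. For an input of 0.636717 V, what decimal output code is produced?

The full-scale span is 1.08 − (-1.08) = 2.16 V. LSB = 2.16 V / 2^14 ≈ 131.8 µV.
(V_in − V_min) × 2^14/range = (0.636717 − (-1.08)) × 16384/2.16 = 13021.616.
Floor → code = 13021.

13021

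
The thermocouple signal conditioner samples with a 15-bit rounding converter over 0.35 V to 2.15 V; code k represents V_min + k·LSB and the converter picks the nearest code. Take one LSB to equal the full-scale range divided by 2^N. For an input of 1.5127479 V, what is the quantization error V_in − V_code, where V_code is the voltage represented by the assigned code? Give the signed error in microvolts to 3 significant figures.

+9.86 µV

Range = 2.15 − (0.35) = 1.8 V. LSB = 1.8 V / 2^15 ≈ 54.93 µV.
Position in LSBs: (1.5127479 − (0.35)) × 32768/1.8 = 21167.1795; rounding gives k = 21167.
V_code = V_min + k × range/2^15 = 0.35 + 21167 × 1.8/32768 = 1.5127380371 V.
Error = V_in − V_code = 1.5127479 − (1.5127380371) = +9.86 µV.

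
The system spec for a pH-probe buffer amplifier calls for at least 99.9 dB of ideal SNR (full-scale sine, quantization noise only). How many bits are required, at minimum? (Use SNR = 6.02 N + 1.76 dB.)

17 bits

Solving 6.02 N ≥ 99.9 − 1.76: N ≥ 16.302. Round up → N = 17.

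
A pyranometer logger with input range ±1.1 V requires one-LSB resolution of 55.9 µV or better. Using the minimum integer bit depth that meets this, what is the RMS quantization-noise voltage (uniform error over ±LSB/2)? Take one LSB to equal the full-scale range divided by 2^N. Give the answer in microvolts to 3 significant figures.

9.69 µV

The full-scale span is 1.1 − (-1.1) = 2.2 V.
2.2 V / 55.9 µV = 39360. Since 2^15 = 32768 and 2^16 = 65536, N = 16.
One LSB is 2.2 V / 65536 = 33.569 µV.
V_rms = LSB/√12 = 9.69 µV.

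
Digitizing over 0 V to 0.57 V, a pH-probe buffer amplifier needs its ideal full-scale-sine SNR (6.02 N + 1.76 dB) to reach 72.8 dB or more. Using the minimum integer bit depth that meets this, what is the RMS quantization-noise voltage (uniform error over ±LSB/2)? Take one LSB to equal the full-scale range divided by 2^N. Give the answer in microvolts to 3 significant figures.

40.2 µV

Full-scale range = 0.57 V.
N ≥ (72.8 − 1.76)/6.02 = 11.801 → N_min = 12.
LSB = 0.57 V ÷ 2^12 = 0.57/4096 V = 139.16 µV.
V_rms = LSB/√12 = 40.2 µV.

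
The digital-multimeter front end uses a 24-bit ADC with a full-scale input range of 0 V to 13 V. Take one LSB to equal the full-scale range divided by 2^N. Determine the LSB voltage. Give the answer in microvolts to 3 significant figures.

0.775 µV

Full-scale range = 13 V.
There are 2^24 = 16777216 steps.
Step size = 13/16777216 V = 0.775 µV.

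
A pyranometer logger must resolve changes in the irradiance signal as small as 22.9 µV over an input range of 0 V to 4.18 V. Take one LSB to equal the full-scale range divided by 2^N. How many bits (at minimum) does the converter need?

18 bits

Span = 4.18 V.
4.18 V / 22.9 µV = 182500. Since 2^17 = 131072 and 2^18 = 262144, N = 18.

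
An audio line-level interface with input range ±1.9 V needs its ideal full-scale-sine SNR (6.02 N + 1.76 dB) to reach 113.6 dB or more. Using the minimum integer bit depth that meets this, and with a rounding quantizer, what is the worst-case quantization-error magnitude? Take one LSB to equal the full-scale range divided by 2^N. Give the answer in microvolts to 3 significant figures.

3.62 µV

Range = 1.9 − (-1.9) = 3.8 V.
Solving 6.02 N ≥ 113.6 − 1.76: N ≥ 18.578. Round up → N = 19.
Step size = 3.8/524288 V = 7.2479 µV.
|e|_max = LSB/2 = 3.62 µV.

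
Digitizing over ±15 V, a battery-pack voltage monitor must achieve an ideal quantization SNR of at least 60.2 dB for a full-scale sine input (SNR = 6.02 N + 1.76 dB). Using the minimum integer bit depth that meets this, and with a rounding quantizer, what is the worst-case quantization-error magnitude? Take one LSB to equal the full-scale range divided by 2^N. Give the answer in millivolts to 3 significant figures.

The full-scale span is 15 − (-15) = 30 V.
Solving 6.02 N ≥ 60.2 − 1.76: N ≥ 9.708. Round up → N = 10.
LSB = 30 V ÷ 2^10 = 30/1024 V = 29.297 mV.
|e|_max = LSB/2 = 14.6 mV.

14.6 mV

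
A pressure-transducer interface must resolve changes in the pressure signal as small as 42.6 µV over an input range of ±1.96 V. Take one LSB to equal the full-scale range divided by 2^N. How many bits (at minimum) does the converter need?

The full-scale span is 1.96 − (-1.96) = 3.92 V.
Levels needed ≥ 3.92/42.6 µV = 92020. 2^17 = 131072 suffices, so N_min = 17.

17 bits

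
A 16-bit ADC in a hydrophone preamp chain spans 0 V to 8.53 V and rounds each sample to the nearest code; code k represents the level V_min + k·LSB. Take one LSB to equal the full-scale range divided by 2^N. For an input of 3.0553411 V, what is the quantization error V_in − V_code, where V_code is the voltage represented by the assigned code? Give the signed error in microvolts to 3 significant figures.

V_FS = 8.53 V. LSB = 8.53 V / 2^16 ≈ 130.2 µV.
(3.0553411 − (0)) / LSB = 3.0553411 × 65536/8.53 = 23474.1893. Nearest integer: k = 23474.
V_code = 0 + (23474/65536) × 8.53 = 3.0553164673 V.
Error = V_in − V_code = 3.0553411 − (3.0553164673) = +24.6 µV.

+24.6 µV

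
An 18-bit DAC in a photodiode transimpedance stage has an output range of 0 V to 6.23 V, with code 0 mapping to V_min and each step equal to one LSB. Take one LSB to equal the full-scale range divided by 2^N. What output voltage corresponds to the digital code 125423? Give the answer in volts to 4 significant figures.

V_FS = 6.23 V. LSB = 6.23 V / 2^18.
V_out = V_min + code × LSB = 0 V + 125423 × 6.23 V / 262144
      = 0 V + 2.98075 V = 2.98075 V.

2.981 V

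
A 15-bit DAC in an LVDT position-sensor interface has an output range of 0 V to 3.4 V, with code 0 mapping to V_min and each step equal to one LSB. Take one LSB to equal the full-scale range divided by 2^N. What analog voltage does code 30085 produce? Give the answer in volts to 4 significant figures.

Span = 3.4 V. LSB = 3.4 V / 2^15.
V_out = 0 + 30085 × (3.4/32768) V
      = 0 + 3.12161 = 3.12161 V.

3.122 V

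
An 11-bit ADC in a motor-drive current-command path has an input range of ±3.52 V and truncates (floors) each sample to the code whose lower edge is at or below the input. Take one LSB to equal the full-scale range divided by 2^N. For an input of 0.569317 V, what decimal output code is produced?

The full-scale span is 3.52 − (-3.52) = 7.04 V. LSB = 7.04 V / 2^11 ≈ 3.438 mV.
V_in − V_min = 0.569317 − (-3.52) = 4.089317 V.
Divide by LSB: 4.089317 × 2048/7.04 = 1189.6195.
Truncating gives code 1189.

1189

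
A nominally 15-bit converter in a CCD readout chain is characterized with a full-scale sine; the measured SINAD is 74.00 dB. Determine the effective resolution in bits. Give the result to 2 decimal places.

(74.00 − 1.76) / 6.02 = 72.24/6.02 = 12.0000 effective bits.

12.00 bits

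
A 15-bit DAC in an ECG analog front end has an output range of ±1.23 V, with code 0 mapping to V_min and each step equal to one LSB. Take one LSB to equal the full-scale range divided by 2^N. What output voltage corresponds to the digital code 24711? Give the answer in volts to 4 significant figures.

0.6251 V

Range = 1.23 − (-1.23) = 2.46 V. LSB = 2.46 V / 2^15.
V_out = V_min + code × LSB = -1.23 V + 24711 × 2.46 V / 32768
      = -1.23 + 1.85513 = 0.625135 V.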